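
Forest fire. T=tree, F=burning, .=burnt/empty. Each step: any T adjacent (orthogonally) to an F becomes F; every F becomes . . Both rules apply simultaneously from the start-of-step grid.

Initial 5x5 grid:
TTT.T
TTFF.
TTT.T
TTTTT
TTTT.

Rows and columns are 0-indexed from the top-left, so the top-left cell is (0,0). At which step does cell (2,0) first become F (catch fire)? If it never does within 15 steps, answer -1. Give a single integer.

Step 1: cell (2,0)='T' (+3 fires, +2 burnt)
Step 2: cell (2,0)='T' (+4 fires, +3 burnt)
Step 3: cell (2,0)='F' (+5 fires, +4 burnt)
  -> target ignites at step 3
Step 4: cell (2,0)='.' (+4 fires, +5 burnt)
Step 5: cell (2,0)='.' (+2 fires, +4 burnt)
Step 6: cell (2,0)='.' (+0 fires, +2 burnt)
  fire out at step 6

3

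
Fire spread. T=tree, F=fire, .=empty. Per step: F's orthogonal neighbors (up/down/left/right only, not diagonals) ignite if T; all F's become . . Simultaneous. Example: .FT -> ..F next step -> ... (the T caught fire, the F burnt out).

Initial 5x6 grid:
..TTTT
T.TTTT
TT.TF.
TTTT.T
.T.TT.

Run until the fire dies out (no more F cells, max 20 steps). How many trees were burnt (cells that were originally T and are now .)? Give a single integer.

Answer: 19

Derivation:
Step 1: +2 fires, +1 burnt (F count now 2)
Step 2: +4 fires, +2 burnt (F count now 4)
Step 3: +5 fires, +4 burnt (F count now 5)
Step 4: +3 fires, +5 burnt (F count now 3)
Step 5: +3 fires, +3 burnt (F count now 3)
Step 6: +1 fires, +3 burnt (F count now 1)
Step 7: +1 fires, +1 burnt (F count now 1)
Step 8: +0 fires, +1 burnt (F count now 0)
Fire out after step 8
Initially T: 20, now '.': 29
Total burnt (originally-T cells now '.'): 19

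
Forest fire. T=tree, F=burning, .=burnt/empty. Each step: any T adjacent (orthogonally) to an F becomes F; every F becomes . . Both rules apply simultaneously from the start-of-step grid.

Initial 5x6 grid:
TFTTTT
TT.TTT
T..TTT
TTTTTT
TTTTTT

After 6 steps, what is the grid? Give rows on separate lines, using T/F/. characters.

Step 1: 3 trees catch fire, 1 burn out
  F.FTTT
  TF.TTT
  T..TTT
  TTTTTT
  TTTTTT
Step 2: 2 trees catch fire, 3 burn out
  ...FTT
  F..TTT
  T..TTT
  TTTTTT
  TTTTTT
Step 3: 3 trees catch fire, 2 burn out
  ....FT
  ...FTT
  F..TTT
  TTTTTT
  TTTTTT
Step 4: 4 trees catch fire, 3 burn out
  .....F
  ....FT
  ...FTT
  FTTTTT
  TTTTTT
Step 5: 5 trees catch fire, 4 burn out
  ......
  .....F
  ....FT
  .FTFTT
  FTTTTT
Step 6: 5 trees catch fire, 5 burn out
  ......
  ......
  .....F
  ..F.FT
  .FTFTT

......
......
.....F
..F.FT
.FTFTT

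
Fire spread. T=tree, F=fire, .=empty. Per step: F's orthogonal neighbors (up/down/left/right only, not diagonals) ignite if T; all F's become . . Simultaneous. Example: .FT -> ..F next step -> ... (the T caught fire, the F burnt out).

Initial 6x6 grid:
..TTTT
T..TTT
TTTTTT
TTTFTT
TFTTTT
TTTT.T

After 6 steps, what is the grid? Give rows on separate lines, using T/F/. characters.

Step 1: 8 trees catch fire, 2 burn out
  ..TTTT
  T..TTT
  TTTFTT
  TFF.FT
  F.FFTT
  TFTT.T
Step 2: 10 trees catch fire, 8 burn out
  ..TTTT
  T..FTT
  TFF.FT
  F....F
  ....FT
  F.FF.T
Step 3: 5 trees catch fire, 10 burn out
  ..TFTT
  T...FT
  F....F
  ......
  .....F
  .....T
Step 4: 5 trees catch fire, 5 burn out
  ..F.FT
  F....F
  ......
  ......
  ......
  .....F
Step 5: 1 trees catch fire, 5 burn out
  .....F
  ......
  ......
  ......
  ......
  ......
Step 6: 0 trees catch fire, 1 burn out
  ......
  ......
  ......
  ......
  ......
  ......

......
......
......
......
......
......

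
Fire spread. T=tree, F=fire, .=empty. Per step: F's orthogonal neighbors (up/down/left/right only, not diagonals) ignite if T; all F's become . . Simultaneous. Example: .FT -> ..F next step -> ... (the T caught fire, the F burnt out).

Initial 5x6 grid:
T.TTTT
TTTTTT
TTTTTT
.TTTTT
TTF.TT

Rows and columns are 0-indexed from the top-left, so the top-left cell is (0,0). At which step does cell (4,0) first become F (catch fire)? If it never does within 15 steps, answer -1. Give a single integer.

Step 1: cell (4,0)='T' (+2 fires, +1 burnt)
Step 2: cell (4,0)='F' (+4 fires, +2 burnt)
  -> target ignites at step 2
Step 3: cell (4,0)='.' (+4 fires, +4 burnt)
Step 4: cell (4,0)='.' (+7 fires, +4 burnt)
Step 5: cell (4,0)='.' (+5 fires, +7 burnt)
Step 6: cell (4,0)='.' (+3 fires, +5 burnt)
Step 7: cell (4,0)='.' (+1 fires, +3 burnt)
Step 8: cell (4,0)='.' (+0 fires, +1 burnt)
  fire out at step 8

2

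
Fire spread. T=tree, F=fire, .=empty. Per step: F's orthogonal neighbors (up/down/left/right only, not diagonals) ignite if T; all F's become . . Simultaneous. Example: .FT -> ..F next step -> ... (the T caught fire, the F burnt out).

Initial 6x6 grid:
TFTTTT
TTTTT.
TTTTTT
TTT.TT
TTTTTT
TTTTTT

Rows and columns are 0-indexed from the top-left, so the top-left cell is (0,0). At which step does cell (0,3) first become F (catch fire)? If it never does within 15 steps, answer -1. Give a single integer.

Step 1: cell (0,3)='T' (+3 fires, +1 burnt)
Step 2: cell (0,3)='F' (+4 fires, +3 burnt)
  -> target ignites at step 2
Step 3: cell (0,3)='.' (+5 fires, +4 burnt)
Step 4: cell (0,3)='.' (+6 fires, +5 burnt)
Step 5: cell (0,3)='.' (+4 fires, +6 burnt)
Step 6: cell (0,3)='.' (+5 fires, +4 burnt)
Step 7: cell (0,3)='.' (+3 fires, +5 burnt)
Step 8: cell (0,3)='.' (+2 fires, +3 burnt)
Step 9: cell (0,3)='.' (+1 fires, +2 burnt)
Step 10: cell (0,3)='.' (+0 fires, +1 burnt)
  fire out at step 10

2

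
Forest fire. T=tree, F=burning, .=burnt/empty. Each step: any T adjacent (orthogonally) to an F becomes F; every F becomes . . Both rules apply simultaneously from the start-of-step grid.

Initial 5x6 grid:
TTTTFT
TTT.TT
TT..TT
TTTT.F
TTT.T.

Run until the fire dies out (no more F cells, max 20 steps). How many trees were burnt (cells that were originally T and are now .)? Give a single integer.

Answer: 21

Derivation:
Step 1: +4 fires, +2 burnt (F count now 4)
Step 2: +3 fires, +4 burnt (F count now 3)
Step 3: +2 fires, +3 burnt (F count now 2)
Step 4: +2 fires, +2 burnt (F count now 2)
Step 5: +2 fires, +2 burnt (F count now 2)
Step 6: +2 fires, +2 burnt (F count now 2)
Step 7: +3 fires, +2 burnt (F count now 3)
Step 8: +3 fires, +3 burnt (F count now 3)
Step 9: +0 fires, +3 burnt (F count now 0)
Fire out after step 9
Initially T: 22, now '.': 29
Total burnt (originally-T cells now '.'): 21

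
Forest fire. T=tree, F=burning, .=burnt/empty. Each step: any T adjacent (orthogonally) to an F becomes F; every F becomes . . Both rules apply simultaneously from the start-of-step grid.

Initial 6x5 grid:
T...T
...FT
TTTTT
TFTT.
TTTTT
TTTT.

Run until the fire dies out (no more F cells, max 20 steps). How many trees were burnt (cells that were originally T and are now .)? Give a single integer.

Answer: 19

Derivation:
Step 1: +6 fires, +2 burnt (F count now 6)
Step 2: +8 fires, +6 burnt (F count now 8)
Step 3: +3 fires, +8 burnt (F count now 3)
Step 4: +2 fires, +3 burnt (F count now 2)
Step 5: +0 fires, +2 burnt (F count now 0)
Fire out after step 5
Initially T: 20, now '.': 29
Total burnt (originally-T cells now '.'): 19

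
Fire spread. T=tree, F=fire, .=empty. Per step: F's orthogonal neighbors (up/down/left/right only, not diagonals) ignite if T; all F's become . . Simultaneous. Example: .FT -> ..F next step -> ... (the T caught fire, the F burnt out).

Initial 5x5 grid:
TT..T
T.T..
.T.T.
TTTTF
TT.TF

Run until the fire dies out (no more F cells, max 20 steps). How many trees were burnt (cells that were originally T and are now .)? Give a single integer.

Step 1: +2 fires, +2 burnt (F count now 2)
Step 2: +2 fires, +2 burnt (F count now 2)
Step 3: +1 fires, +2 burnt (F count now 1)
Step 4: +3 fires, +1 burnt (F count now 3)
Step 5: +1 fires, +3 burnt (F count now 1)
Step 6: +0 fires, +1 burnt (F count now 0)
Fire out after step 6
Initially T: 14, now '.': 20
Total burnt (originally-T cells now '.'): 9

Answer: 9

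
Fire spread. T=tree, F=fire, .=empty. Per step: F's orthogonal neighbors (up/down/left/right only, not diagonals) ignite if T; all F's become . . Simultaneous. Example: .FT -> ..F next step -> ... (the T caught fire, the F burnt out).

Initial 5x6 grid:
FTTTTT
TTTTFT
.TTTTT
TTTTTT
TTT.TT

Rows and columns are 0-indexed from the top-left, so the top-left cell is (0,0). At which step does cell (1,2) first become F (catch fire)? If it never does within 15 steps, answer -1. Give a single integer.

Step 1: cell (1,2)='T' (+6 fires, +2 burnt)
Step 2: cell (1,2)='F' (+8 fires, +6 burnt)
  -> target ignites at step 2
Step 3: cell (1,2)='.' (+5 fires, +8 burnt)
Step 4: cell (1,2)='.' (+3 fires, +5 burnt)
Step 5: cell (1,2)='.' (+3 fires, +3 burnt)
Step 6: cell (1,2)='.' (+1 fires, +3 burnt)
Step 7: cell (1,2)='.' (+0 fires, +1 burnt)
  fire out at step 7

2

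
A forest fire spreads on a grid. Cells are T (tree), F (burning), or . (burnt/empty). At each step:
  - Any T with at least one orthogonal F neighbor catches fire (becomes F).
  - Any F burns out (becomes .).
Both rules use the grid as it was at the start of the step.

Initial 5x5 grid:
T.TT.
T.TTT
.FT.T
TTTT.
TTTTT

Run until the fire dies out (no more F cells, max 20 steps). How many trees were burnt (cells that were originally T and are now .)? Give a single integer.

Step 1: +2 fires, +1 burnt (F count now 2)
Step 2: +4 fires, +2 burnt (F count now 4)
Step 3: +5 fires, +4 burnt (F count now 5)
Step 4: +3 fires, +5 burnt (F count now 3)
Step 5: +2 fires, +3 burnt (F count now 2)
Step 6: +0 fires, +2 burnt (F count now 0)
Fire out after step 6
Initially T: 18, now '.': 23
Total burnt (originally-T cells now '.'): 16

Answer: 16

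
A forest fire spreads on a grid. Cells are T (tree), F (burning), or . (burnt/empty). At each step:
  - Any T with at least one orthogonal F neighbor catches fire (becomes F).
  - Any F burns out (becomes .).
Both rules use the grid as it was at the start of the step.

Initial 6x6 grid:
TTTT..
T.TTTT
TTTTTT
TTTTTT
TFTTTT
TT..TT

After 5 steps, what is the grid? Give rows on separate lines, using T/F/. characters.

Step 1: 4 trees catch fire, 1 burn out
  TTTT..
  T.TTTT
  TTTTTT
  TFTTTT
  F.FTTT
  TF..TT
Step 2: 5 trees catch fire, 4 burn out
  TTTT..
  T.TTTT
  TFTTTT
  F.FTTT
  ...FTT
  F...TT
Step 3: 4 trees catch fire, 5 burn out
  TTTT..
  T.TTTT
  F.FTTT
  ...FTT
  ....FT
  ....TT
Step 4: 6 trees catch fire, 4 burn out
  TTTT..
  F.FTTT
  ...FTT
  ....FT
  .....F
  ....FT
Step 5: 6 trees catch fire, 6 burn out
  FTFT..
  ...FTT
  ....FT
  .....F
  ......
  .....F

FTFT..
...FTT
....FT
.....F
......
.....F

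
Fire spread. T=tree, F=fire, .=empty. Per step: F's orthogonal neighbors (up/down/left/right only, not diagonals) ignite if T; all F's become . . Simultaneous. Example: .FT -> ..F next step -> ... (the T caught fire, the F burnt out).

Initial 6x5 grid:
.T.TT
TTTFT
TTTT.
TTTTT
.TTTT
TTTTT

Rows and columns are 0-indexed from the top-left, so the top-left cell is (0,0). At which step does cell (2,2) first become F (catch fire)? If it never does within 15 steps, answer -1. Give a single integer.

Step 1: cell (2,2)='T' (+4 fires, +1 burnt)
Step 2: cell (2,2)='F' (+4 fires, +4 burnt)
  -> target ignites at step 2
Step 3: cell (2,2)='.' (+6 fires, +4 burnt)
Step 4: cell (2,2)='.' (+5 fires, +6 burnt)
Step 5: cell (2,2)='.' (+4 fires, +5 burnt)
Step 6: cell (2,2)='.' (+1 fires, +4 burnt)
Step 7: cell (2,2)='.' (+1 fires, +1 burnt)
Step 8: cell (2,2)='.' (+0 fires, +1 burnt)
  fire out at step 8

2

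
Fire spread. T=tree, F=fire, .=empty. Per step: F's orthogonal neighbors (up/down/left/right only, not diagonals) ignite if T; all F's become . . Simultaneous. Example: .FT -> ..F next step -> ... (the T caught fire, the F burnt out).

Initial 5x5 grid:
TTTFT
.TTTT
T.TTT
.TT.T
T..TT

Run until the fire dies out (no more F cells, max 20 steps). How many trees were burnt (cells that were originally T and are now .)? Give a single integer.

Step 1: +3 fires, +1 burnt (F count now 3)
Step 2: +4 fires, +3 burnt (F count now 4)
Step 3: +4 fires, +4 burnt (F count now 4)
Step 4: +2 fires, +4 burnt (F count now 2)
Step 5: +2 fires, +2 burnt (F count now 2)
Step 6: +1 fires, +2 burnt (F count now 1)
Step 7: +0 fires, +1 burnt (F count now 0)
Fire out after step 7
Initially T: 18, now '.': 23
Total burnt (originally-T cells now '.'): 16

Answer: 16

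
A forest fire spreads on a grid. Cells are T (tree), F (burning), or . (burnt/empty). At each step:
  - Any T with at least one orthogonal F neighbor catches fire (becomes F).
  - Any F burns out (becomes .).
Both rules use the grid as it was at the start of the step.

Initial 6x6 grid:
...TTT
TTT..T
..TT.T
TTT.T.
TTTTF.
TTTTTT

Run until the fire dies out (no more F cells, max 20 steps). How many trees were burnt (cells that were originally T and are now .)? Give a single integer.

Answer: 19

Derivation:
Step 1: +3 fires, +1 burnt (F count now 3)
Step 2: +3 fires, +3 burnt (F count now 3)
Step 3: +3 fires, +3 burnt (F count now 3)
Step 4: +4 fires, +3 burnt (F count now 4)
Step 5: +4 fires, +4 burnt (F count now 4)
Step 6: +1 fires, +4 burnt (F count now 1)
Step 7: +1 fires, +1 burnt (F count now 1)
Step 8: +0 fires, +1 burnt (F count now 0)
Fire out after step 8
Initially T: 24, now '.': 31
Total burnt (originally-T cells now '.'): 19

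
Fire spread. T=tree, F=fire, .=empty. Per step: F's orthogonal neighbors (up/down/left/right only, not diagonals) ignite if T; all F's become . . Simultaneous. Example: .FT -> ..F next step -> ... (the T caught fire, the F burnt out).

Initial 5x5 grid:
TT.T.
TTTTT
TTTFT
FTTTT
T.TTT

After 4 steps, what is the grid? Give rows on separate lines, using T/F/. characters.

Step 1: 7 trees catch fire, 2 burn out
  TT.T.
  TTTFT
  FTF.F
  .FTFT
  F.TTT
Step 2: 8 trees catch fire, 7 burn out
  TT.F.
  FTF.F
  .F...
  ..F.F
  ..TFT
Step 3: 4 trees catch fire, 8 burn out
  FT...
  .F...
  .....
  .....
  ..F.F
Step 4: 1 trees catch fire, 4 burn out
  .F...
  .....
  .....
  .....
  .....

.F...
.....
.....
.....
.....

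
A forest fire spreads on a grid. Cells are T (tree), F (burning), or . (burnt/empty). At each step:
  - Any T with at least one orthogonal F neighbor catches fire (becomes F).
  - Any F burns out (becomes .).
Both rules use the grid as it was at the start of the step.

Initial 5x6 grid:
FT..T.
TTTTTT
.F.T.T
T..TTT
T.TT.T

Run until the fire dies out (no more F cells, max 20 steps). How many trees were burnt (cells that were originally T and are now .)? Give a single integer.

Answer: 16

Derivation:
Step 1: +3 fires, +2 burnt (F count now 3)
Step 2: +1 fires, +3 burnt (F count now 1)
Step 3: +1 fires, +1 burnt (F count now 1)
Step 4: +2 fires, +1 burnt (F count now 2)
Step 5: +3 fires, +2 burnt (F count now 3)
Step 6: +3 fires, +3 burnt (F count now 3)
Step 7: +2 fires, +3 burnt (F count now 2)
Step 8: +1 fires, +2 burnt (F count now 1)
Step 9: +0 fires, +1 burnt (F count now 0)
Fire out after step 9
Initially T: 18, now '.': 28
Total burnt (originally-T cells now '.'): 16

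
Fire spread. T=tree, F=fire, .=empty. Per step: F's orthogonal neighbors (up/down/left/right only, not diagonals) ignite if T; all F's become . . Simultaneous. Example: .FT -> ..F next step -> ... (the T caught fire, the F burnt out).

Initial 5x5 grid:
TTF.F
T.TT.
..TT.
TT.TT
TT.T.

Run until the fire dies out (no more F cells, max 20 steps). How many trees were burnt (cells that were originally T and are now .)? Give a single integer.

Answer: 10

Derivation:
Step 1: +2 fires, +2 burnt (F count now 2)
Step 2: +3 fires, +2 burnt (F count now 3)
Step 3: +2 fires, +3 burnt (F count now 2)
Step 4: +1 fires, +2 burnt (F count now 1)
Step 5: +2 fires, +1 burnt (F count now 2)
Step 6: +0 fires, +2 burnt (F count now 0)
Fire out after step 6
Initially T: 14, now '.': 21
Total burnt (originally-T cells now '.'): 10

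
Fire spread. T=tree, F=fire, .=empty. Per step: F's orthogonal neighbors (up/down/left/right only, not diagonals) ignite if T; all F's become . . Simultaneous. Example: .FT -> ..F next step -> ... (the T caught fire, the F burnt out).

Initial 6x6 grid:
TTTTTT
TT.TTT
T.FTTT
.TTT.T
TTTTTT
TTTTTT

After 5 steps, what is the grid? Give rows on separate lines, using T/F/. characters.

Step 1: 2 trees catch fire, 1 burn out
  TTTTTT
  TT.TTT
  T..FTT
  .TFT.T
  TTTTTT
  TTTTTT
Step 2: 5 trees catch fire, 2 burn out
  TTTTTT
  TT.FTT
  T...FT
  .F.F.T
  TTFTTT
  TTTTTT
Step 3: 6 trees catch fire, 5 burn out
  TTTFTT
  TT..FT
  T....F
  .....T
  TF.FTT
  TTFTTT
Step 4: 8 trees catch fire, 6 burn out
  TTF.FT
  TT...F
  T.....
  .....F
  F...FT
  TF.FTT
Step 5: 5 trees catch fire, 8 burn out
  TF...F
  TT....
  T.....
  ......
  .....F
  F...FT

TF...F
TT....
T.....
......
.....F
F...FT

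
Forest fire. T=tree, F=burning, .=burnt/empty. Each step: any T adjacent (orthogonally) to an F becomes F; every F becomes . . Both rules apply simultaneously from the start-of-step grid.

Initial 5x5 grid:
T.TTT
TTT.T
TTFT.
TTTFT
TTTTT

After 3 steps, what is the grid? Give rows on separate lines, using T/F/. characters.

Step 1: 6 trees catch fire, 2 burn out
  T.TTT
  TTF.T
  TF.F.
  TTF.F
  TTTFT
Step 2: 6 trees catch fire, 6 burn out
  T.FTT
  TF..T
  F....
  TF...
  TTF.F
Step 3: 4 trees catch fire, 6 burn out
  T..FT
  F...T
  .....
  F....
  TF...

T..FT
F...T
.....
F....
TF...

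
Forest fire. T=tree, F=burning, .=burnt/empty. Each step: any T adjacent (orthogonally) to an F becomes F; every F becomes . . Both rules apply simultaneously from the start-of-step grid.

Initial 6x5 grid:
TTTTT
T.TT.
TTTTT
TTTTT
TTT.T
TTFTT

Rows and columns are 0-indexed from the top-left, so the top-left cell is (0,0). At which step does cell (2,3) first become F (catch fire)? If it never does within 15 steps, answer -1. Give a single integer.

Step 1: cell (2,3)='T' (+3 fires, +1 burnt)
Step 2: cell (2,3)='T' (+4 fires, +3 burnt)
Step 3: cell (2,3)='T' (+5 fires, +4 burnt)
Step 4: cell (2,3)='F' (+5 fires, +5 burnt)
  -> target ignites at step 4
Step 5: cell (2,3)='.' (+4 fires, +5 burnt)
Step 6: cell (2,3)='.' (+3 fires, +4 burnt)
Step 7: cell (2,3)='.' (+2 fires, +3 burnt)
Step 8: cell (2,3)='.' (+0 fires, +2 burnt)
  fire out at step 8

4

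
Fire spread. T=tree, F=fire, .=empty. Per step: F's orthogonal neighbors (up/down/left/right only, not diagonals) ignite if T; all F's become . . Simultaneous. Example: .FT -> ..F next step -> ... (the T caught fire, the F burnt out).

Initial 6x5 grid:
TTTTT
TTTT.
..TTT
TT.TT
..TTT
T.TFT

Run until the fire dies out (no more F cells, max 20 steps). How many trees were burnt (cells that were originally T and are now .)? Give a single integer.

Answer: 19

Derivation:
Step 1: +3 fires, +1 burnt (F count now 3)
Step 2: +3 fires, +3 burnt (F count now 3)
Step 3: +2 fires, +3 burnt (F count now 2)
Step 4: +3 fires, +2 burnt (F count now 3)
Step 5: +2 fires, +3 burnt (F count now 2)
Step 6: +3 fires, +2 burnt (F count now 3)
Step 7: +2 fires, +3 burnt (F count now 2)
Step 8: +1 fires, +2 burnt (F count now 1)
Step 9: +0 fires, +1 burnt (F count now 0)
Fire out after step 9
Initially T: 22, now '.': 27
Total burnt (originally-T cells now '.'): 19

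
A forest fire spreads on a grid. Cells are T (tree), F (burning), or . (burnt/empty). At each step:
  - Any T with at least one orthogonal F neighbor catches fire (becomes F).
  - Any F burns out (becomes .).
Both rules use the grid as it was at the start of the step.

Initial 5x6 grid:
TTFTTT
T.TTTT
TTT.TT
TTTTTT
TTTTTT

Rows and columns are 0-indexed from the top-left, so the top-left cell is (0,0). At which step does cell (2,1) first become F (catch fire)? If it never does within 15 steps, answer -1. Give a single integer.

Step 1: cell (2,1)='T' (+3 fires, +1 burnt)
Step 2: cell (2,1)='T' (+4 fires, +3 burnt)
Step 3: cell (2,1)='F' (+5 fires, +4 burnt)
  -> target ignites at step 3
Step 4: cell (2,1)='.' (+6 fires, +5 burnt)
Step 5: cell (2,1)='.' (+5 fires, +6 burnt)
Step 6: cell (2,1)='.' (+3 fires, +5 burnt)
Step 7: cell (2,1)='.' (+1 fires, +3 burnt)
Step 8: cell (2,1)='.' (+0 fires, +1 burnt)
  fire out at step 8

3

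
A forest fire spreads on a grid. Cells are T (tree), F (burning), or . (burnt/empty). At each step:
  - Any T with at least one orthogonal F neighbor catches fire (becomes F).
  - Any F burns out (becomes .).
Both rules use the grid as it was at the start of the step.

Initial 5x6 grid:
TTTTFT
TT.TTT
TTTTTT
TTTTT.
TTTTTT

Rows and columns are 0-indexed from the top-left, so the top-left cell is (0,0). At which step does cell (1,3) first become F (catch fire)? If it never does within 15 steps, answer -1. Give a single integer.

Step 1: cell (1,3)='T' (+3 fires, +1 burnt)
Step 2: cell (1,3)='F' (+4 fires, +3 burnt)
  -> target ignites at step 2
Step 3: cell (1,3)='.' (+4 fires, +4 burnt)
Step 4: cell (1,3)='.' (+5 fires, +4 burnt)
Step 5: cell (1,3)='.' (+5 fires, +5 burnt)
Step 6: cell (1,3)='.' (+3 fires, +5 burnt)
Step 7: cell (1,3)='.' (+2 fires, +3 burnt)
Step 8: cell (1,3)='.' (+1 fires, +2 burnt)
Step 9: cell (1,3)='.' (+0 fires, +1 burnt)
  fire out at step 9

2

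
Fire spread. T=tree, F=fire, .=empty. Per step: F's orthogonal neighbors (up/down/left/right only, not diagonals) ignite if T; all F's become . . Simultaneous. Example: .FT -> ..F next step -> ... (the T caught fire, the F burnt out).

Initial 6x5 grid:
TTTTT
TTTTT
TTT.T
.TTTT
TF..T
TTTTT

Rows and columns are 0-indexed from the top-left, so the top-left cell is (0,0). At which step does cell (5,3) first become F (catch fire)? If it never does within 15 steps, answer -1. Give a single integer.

Step 1: cell (5,3)='T' (+3 fires, +1 burnt)
Step 2: cell (5,3)='T' (+4 fires, +3 burnt)
Step 3: cell (5,3)='F' (+5 fires, +4 burnt)
  -> target ignites at step 3
Step 4: cell (5,3)='.' (+5 fires, +5 burnt)
Step 5: cell (5,3)='.' (+5 fires, +5 burnt)
Step 6: cell (5,3)='.' (+2 fires, +5 burnt)
Step 7: cell (5,3)='.' (+1 fires, +2 burnt)
Step 8: cell (5,3)='.' (+0 fires, +1 burnt)
  fire out at step 8

3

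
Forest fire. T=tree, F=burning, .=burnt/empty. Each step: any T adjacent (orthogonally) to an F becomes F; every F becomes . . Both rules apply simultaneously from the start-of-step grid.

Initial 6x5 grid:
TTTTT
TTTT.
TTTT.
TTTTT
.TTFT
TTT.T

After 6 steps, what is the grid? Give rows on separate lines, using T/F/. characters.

Step 1: 3 trees catch fire, 1 burn out
  TTTTT
  TTTT.
  TTTT.
  TTTFT
  .TF.F
  TTT.T
Step 2: 6 trees catch fire, 3 burn out
  TTTTT
  TTTT.
  TTTF.
  TTF.F
  .F...
  TTF.F
Step 3: 4 trees catch fire, 6 burn out
  TTTTT
  TTTF.
  TTF..
  TF...
  .....
  TF...
Step 4: 5 trees catch fire, 4 burn out
  TTTFT
  TTF..
  TF...
  F....
  .....
  F....
Step 5: 4 trees catch fire, 5 burn out
  TTF.F
  TF...
  F....
  .....
  .....
  .....
Step 6: 2 trees catch fire, 4 burn out
  TF...
  F....
  .....
  .....
  .....
  .....

TF...
F....
.....
.....
.....
.....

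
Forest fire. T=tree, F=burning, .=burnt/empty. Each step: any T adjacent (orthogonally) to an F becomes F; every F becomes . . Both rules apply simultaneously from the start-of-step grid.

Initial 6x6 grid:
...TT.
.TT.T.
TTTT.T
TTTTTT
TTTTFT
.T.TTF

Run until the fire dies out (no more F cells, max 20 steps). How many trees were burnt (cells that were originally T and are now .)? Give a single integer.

Answer: 21

Derivation:
Step 1: +4 fires, +2 burnt (F count now 4)
Step 2: +4 fires, +4 burnt (F count now 4)
Step 3: +4 fires, +4 burnt (F count now 4)
Step 4: +4 fires, +4 burnt (F count now 4)
Step 5: +3 fires, +4 burnt (F count now 3)
Step 6: +2 fires, +3 burnt (F count now 2)
Step 7: +0 fires, +2 burnt (F count now 0)
Fire out after step 7
Initially T: 24, now '.': 33
Total burnt (originally-T cells now '.'): 21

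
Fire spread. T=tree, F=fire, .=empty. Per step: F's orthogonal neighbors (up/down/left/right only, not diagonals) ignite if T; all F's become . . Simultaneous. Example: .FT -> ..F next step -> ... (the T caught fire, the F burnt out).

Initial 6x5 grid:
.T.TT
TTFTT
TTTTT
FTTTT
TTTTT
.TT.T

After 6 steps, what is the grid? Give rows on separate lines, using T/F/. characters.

Step 1: 6 trees catch fire, 2 burn out
  .T.TT
  TF.FT
  FTFTT
  .FTTT
  FTTTT
  .TT.T
Step 2: 8 trees catch fire, 6 burn out
  .F.FT
  F...F
  .F.FT
  ..FTT
  .FTTT
  .TT.T
Step 3: 5 trees catch fire, 8 burn out
  ....F
  .....
  ....F
  ...FT
  ..FTT
  .FT.T
Step 4: 3 trees catch fire, 5 burn out
  .....
  .....
  .....
  ....F
  ...FT
  ..F.T
Step 5: 1 trees catch fire, 3 burn out
  .....
  .....
  .....
  .....
  ....F
  ....T
Step 6: 1 trees catch fire, 1 burn out
  .....
  .....
  .....
  .....
  .....
  ....F

.....
.....
.....
.....
.....
....F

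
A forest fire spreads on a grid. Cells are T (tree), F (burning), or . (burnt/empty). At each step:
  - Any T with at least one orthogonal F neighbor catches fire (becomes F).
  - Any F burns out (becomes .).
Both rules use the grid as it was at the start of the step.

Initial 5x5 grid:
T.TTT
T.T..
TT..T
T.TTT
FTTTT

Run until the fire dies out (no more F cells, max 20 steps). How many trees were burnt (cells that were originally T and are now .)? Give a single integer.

Step 1: +2 fires, +1 burnt (F count now 2)
Step 2: +2 fires, +2 burnt (F count now 2)
Step 3: +4 fires, +2 burnt (F count now 4)
Step 4: +3 fires, +4 burnt (F count now 3)
Step 5: +1 fires, +3 burnt (F count now 1)
Step 6: +1 fires, +1 burnt (F count now 1)
Step 7: +0 fires, +1 burnt (F count now 0)
Fire out after step 7
Initially T: 17, now '.': 21
Total burnt (originally-T cells now '.'): 13

Answer: 13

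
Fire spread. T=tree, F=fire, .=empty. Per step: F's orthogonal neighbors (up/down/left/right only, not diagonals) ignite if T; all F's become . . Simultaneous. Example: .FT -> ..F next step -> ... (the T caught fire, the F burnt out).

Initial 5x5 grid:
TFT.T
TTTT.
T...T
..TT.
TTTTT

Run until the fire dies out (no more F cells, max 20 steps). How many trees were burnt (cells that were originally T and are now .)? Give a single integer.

Answer: 7

Derivation:
Step 1: +3 fires, +1 burnt (F count now 3)
Step 2: +2 fires, +3 burnt (F count now 2)
Step 3: +2 fires, +2 burnt (F count now 2)
Step 4: +0 fires, +2 burnt (F count now 0)
Fire out after step 4
Initially T: 16, now '.': 16
Total burnt (originally-T cells now '.'): 7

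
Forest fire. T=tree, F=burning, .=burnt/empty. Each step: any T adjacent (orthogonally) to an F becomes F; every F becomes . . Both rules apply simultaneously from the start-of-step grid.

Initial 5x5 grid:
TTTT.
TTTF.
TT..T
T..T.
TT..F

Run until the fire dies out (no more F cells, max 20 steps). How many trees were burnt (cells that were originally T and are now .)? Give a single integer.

Step 1: +2 fires, +2 burnt (F count now 2)
Step 2: +2 fires, +2 burnt (F count now 2)
Step 3: +3 fires, +2 burnt (F count now 3)
Step 4: +2 fires, +3 burnt (F count now 2)
Step 5: +1 fires, +2 burnt (F count now 1)
Step 6: +1 fires, +1 burnt (F count now 1)
Step 7: +1 fires, +1 burnt (F count now 1)
Step 8: +0 fires, +1 burnt (F count now 0)
Fire out after step 8
Initially T: 14, now '.': 23
Total burnt (originally-T cells now '.'): 12

Answer: 12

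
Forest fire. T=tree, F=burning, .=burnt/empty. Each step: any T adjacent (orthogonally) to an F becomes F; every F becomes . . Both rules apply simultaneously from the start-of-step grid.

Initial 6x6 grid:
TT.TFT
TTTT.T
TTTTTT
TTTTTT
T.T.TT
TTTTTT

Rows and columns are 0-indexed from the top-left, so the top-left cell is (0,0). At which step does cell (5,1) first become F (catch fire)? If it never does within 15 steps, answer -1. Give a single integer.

Step 1: cell (5,1)='T' (+2 fires, +1 burnt)
Step 2: cell (5,1)='T' (+2 fires, +2 burnt)
Step 3: cell (5,1)='T' (+3 fires, +2 burnt)
Step 4: cell (5,1)='T' (+5 fires, +3 burnt)
Step 5: cell (5,1)='T' (+6 fires, +5 burnt)
Step 6: cell (5,1)='T' (+6 fires, +6 burnt)
Step 7: cell (5,1)='T' (+3 fires, +6 burnt)
Step 8: cell (5,1)='F' (+3 fires, +3 burnt)
  -> target ignites at step 8
Step 9: cell (5,1)='.' (+1 fires, +3 burnt)
Step 10: cell (5,1)='.' (+0 fires, +1 burnt)
  fire out at step 10

8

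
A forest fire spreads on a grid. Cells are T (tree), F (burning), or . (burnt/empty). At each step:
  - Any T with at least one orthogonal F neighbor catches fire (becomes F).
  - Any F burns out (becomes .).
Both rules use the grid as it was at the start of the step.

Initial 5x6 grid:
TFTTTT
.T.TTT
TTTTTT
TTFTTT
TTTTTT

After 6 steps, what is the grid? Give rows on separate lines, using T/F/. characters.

Step 1: 7 trees catch fire, 2 burn out
  F.FTTT
  .F.TTT
  TTFTTT
  TF.FTT
  TTFTTT
Step 2: 7 trees catch fire, 7 burn out
  ...FTT
  ...TTT
  TF.FTT
  F...FT
  TF.FTT
Step 3: 7 trees catch fire, 7 burn out
  ....FT
  ...FTT
  F...FT
  .....F
  F...FT
Step 4: 4 trees catch fire, 7 burn out
  .....F
  ....FT
  .....F
  ......
  .....F
Step 5: 1 trees catch fire, 4 burn out
  ......
  .....F
  ......
  ......
  ......
Step 6: 0 trees catch fire, 1 burn out
  ......
  ......
  ......
  ......
  ......

......
......
......
......
......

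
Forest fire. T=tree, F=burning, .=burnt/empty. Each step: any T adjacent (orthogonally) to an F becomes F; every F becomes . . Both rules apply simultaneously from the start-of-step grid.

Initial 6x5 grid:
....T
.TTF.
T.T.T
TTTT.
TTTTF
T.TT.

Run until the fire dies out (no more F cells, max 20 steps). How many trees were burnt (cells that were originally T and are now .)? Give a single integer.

Answer: 15

Derivation:
Step 1: +2 fires, +2 burnt (F count now 2)
Step 2: +5 fires, +2 burnt (F count now 5)
Step 3: +3 fires, +5 burnt (F count now 3)
Step 4: +2 fires, +3 burnt (F count now 2)
Step 5: +2 fires, +2 burnt (F count now 2)
Step 6: +1 fires, +2 burnt (F count now 1)
Step 7: +0 fires, +1 burnt (F count now 0)
Fire out after step 7
Initially T: 17, now '.': 28
Total burnt (originally-T cells now '.'): 15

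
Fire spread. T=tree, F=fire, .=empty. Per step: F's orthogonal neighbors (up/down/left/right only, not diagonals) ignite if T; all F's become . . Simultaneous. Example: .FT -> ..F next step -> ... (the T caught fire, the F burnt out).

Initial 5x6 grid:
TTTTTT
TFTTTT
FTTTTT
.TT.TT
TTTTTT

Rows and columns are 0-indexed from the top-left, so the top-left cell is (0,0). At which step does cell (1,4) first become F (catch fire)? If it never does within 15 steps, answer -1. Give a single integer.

Step 1: cell (1,4)='T' (+4 fires, +2 burnt)
Step 2: cell (1,4)='T' (+5 fires, +4 burnt)
Step 3: cell (1,4)='F' (+5 fires, +5 burnt)
  -> target ignites at step 3
Step 4: cell (1,4)='.' (+5 fires, +5 burnt)
Step 5: cell (1,4)='.' (+4 fires, +5 burnt)
Step 6: cell (1,4)='.' (+2 fires, +4 burnt)
Step 7: cell (1,4)='.' (+1 fires, +2 burnt)
Step 8: cell (1,4)='.' (+0 fires, +1 burnt)
  fire out at step 8

3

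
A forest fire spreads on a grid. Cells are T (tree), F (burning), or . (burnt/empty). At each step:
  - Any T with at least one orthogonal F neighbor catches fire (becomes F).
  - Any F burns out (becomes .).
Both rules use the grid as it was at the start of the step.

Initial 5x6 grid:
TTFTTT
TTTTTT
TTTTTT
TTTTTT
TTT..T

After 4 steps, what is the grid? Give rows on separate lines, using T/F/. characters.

Step 1: 3 trees catch fire, 1 burn out
  TF.FTT
  TTFTTT
  TTTTTT
  TTTTTT
  TTT..T
Step 2: 5 trees catch fire, 3 burn out
  F...FT
  TF.FTT
  TTFTTT
  TTTTTT
  TTT..T
Step 3: 6 trees catch fire, 5 burn out
  .....F
  F...FT
  TF.FTT
  TTFTTT
  TTT..T
Step 4: 6 trees catch fire, 6 burn out
  ......
  .....F
  F...FT
  TF.FTT
  TTF..T

......
.....F
F...FT
TF.FTT
TTF..T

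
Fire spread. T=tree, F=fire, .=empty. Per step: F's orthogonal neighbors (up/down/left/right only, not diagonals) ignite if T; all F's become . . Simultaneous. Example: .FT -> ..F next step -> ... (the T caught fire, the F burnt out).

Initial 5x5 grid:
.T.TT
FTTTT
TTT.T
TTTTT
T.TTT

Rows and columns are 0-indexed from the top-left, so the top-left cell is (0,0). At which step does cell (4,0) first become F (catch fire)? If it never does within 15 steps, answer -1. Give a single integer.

Step 1: cell (4,0)='T' (+2 fires, +1 burnt)
Step 2: cell (4,0)='T' (+4 fires, +2 burnt)
Step 3: cell (4,0)='F' (+4 fires, +4 burnt)
  -> target ignites at step 3
Step 4: cell (4,0)='.' (+3 fires, +4 burnt)
Step 5: cell (4,0)='.' (+4 fires, +3 burnt)
Step 6: cell (4,0)='.' (+2 fires, +4 burnt)
Step 7: cell (4,0)='.' (+1 fires, +2 burnt)
Step 8: cell (4,0)='.' (+0 fires, +1 burnt)
  fire out at step 8

3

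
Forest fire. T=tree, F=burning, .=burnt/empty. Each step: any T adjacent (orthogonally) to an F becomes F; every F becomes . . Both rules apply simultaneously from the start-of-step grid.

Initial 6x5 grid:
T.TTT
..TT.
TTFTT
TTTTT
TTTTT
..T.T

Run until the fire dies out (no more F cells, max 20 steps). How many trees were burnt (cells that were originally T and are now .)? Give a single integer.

Answer: 21

Derivation:
Step 1: +4 fires, +1 burnt (F count now 4)
Step 2: +7 fires, +4 burnt (F count now 7)
Step 3: +6 fires, +7 burnt (F count now 6)
Step 4: +3 fires, +6 burnt (F count now 3)
Step 5: +1 fires, +3 burnt (F count now 1)
Step 6: +0 fires, +1 burnt (F count now 0)
Fire out after step 6
Initially T: 22, now '.': 29
Total burnt (originally-T cells now '.'): 21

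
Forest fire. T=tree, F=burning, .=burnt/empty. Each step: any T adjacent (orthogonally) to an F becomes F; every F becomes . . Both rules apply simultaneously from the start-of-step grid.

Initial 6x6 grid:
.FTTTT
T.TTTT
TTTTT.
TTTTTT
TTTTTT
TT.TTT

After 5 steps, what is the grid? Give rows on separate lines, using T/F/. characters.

Step 1: 1 trees catch fire, 1 burn out
  ..FTTT
  T.TTTT
  TTTTT.
  TTTTTT
  TTTTTT
  TT.TTT
Step 2: 2 trees catch fire, 1 burn out
  ...FTT
  T.FTTT
  TTTTT.
  TTTTTT
  TTTTTT
  TT.TTT
Step 3: 3 trees catch fire, 2 burn out
  ....FT
  T..FTT
  TTFTT.
  TTTTTT
  TTTTTT
  TT.TTT
Step 4: 5 trees catch fire, 3 burn out
  .....F
  T...FT
  TF.FT.
  TTFTTT
  TTTTTT
  TT.TTT
Step 5: 6 trees catch fire, 5 burn out
  ......
  T....F
  F...F.
  TF.FTT
  TTFTTT
  TT.TTT

......
T....F
F...F.
TF.FTT
TTFTTT
TT.TTT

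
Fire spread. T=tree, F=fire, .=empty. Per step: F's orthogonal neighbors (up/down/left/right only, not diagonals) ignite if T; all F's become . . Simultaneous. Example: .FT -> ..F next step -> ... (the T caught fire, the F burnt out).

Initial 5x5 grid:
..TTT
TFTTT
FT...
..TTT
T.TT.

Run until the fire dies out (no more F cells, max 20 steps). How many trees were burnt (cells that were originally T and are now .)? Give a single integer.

Answer: 8

Derivation:
Step 1: +3 fires, +2 burnt (F count now 3)
Step 2: +2 fires, +3 burnt (F count now 2)
Step 3: +2 fires, +2 burnt (F count now 2)
Step 4: +1 fires, +2 burnt (F count now 1)
Step 5: +0 fires, +1 burnt (F count now 0)
Fire out after step 5
Initially T: 14, now '.': 19
Total burnt (originally-T cells now '.'): 8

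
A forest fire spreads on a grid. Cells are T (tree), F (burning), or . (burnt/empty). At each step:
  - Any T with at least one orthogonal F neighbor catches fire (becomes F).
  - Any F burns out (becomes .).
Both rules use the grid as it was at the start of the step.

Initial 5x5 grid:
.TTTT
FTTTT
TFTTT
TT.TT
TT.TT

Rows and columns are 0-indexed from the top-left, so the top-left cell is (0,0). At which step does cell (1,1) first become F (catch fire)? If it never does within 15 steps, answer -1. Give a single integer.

Step 1: cell (1,1)='F' (+4 fires, +2 burnt)
  -> target ignites at step 1
Step 2: cell (1,1)='.' (+5 fires, +4 burnt)
Step 3: cell (1,1)='.' (+5 fires, +5 burnt)
Step 4: cell (1,1)='.' (+4 fires, +5 burnt)
Step 5: cell (1,1)='.' (+2 fires, +4 burnt)
Step 6: cell (1,1)='.' (+0 fires, +2 burnt)
  fire out at step 6

1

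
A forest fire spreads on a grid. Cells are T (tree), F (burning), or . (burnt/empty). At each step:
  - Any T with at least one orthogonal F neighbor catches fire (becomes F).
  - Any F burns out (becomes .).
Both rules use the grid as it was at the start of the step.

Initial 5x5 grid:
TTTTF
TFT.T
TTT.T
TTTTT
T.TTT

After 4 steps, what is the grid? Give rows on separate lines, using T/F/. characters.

Step 1: 6 trees catch fire, 2 burn out
  TFTF.
  F.F.F
  TFT.T
  TTTTT
  T.TTT
Step 2: 6 trees catch fire, 6 burn out
  F.F..
  .....
  F.F.F
  TFTTT
  T.TTT
Step 3: 3 trees catch fire, 6 burn out
  .....
  .....
  .....
  F.FTF
  T.TTT
Step 4: 4 trees catch fire, 3 burn out
  .....
  .....
  .....
  ...F.
  F.FTF

.....
.....
.....
...F.
F.FTF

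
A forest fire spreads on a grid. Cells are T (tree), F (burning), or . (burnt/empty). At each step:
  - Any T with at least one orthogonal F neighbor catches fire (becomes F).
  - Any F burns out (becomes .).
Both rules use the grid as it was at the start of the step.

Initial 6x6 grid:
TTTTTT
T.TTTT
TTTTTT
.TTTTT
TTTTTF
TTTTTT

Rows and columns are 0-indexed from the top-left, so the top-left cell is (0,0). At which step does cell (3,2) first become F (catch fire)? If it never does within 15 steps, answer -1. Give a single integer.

Step 1: cell (3,2)='T' (+3 fires, +1 burnt)
Step 2: cell (3,2)='T' (+4 fires, +3 burnt)
Step 3: cell (3,2)='T' (+5 fires, +4 burnt)
Step 4: cell (3,2)='F' (+6 fires, +5 burnt)
  -> target ignites at step 4
Step 5: cell (3,2)='.' (+6 fires, +6 burnt)
Step 6: cell (3,2)='.' (+4 fires, +6 burnt)
Step 7: cell (3,2)='.' (+2 fires, +4 burnt)
Step 8: cell (3,2)='.' (+2 fires, +2 burnt)
Step 9: cell (3,2)='.' (+1 fires, +2 burnt)
Step 10: cell (3,2)='.' (+0 fires, +1 burnt)
  fire out at step 10

4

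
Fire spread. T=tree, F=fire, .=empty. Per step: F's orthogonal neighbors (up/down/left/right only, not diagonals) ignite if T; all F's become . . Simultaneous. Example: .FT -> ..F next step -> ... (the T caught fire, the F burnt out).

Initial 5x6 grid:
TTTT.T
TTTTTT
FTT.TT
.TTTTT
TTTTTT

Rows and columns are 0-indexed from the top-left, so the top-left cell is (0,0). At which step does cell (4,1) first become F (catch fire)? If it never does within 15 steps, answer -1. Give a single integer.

Step 1: cell (4,1)='T' (+2 fires, +1 burnt)
Step 2: cell (4,1)='T' (+4 fires, +2 burnt)
Step 3: cell (4,1)='F' (+4 fires, +4 burnt)
  -> target ignites at step 3
Step 4: cell (4,1)='.' (+5 fires, +4 burnt)
Step 5: cell (4,1)='.' (+4 fires, +5 burnt)
Step 6: cell (4,1)='.' (+4 fires, +4 burnt)
Step 7: cell (4,1)='.' (+3 fires, +4 burnt)
Step 8: cell (4,1)='.' (+0 fires, +3 burnt)
  fire out at step 8

3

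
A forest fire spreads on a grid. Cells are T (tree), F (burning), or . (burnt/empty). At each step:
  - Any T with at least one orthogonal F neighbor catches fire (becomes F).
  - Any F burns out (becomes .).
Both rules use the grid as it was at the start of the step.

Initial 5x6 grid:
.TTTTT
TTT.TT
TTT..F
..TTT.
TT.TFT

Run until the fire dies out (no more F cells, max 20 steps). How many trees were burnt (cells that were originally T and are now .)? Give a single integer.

Step 1: +4 fires, +2 burnt (F count now 4)
Step 2: +3 fires, +4 burnt (F count now 3)
Step 3: +2 fires, +3 burnt (F count now 2)
Step 4: +2 fires, +2 burnt (F count now 2)
Step 5: +3 fires, +2 burnt (F count now 3)
Step 6: +3 fires, +3 burnt (F count now 3)
Step 7: +1 fires, +3 burnt (F count now 1)
Step 8: +0 fires, +1 burnt (F count now 0)
Fire out after step 8
Initially T: 20, now '.': 28
Total burnt (originally-T cells now '.'): 18

Answer: 18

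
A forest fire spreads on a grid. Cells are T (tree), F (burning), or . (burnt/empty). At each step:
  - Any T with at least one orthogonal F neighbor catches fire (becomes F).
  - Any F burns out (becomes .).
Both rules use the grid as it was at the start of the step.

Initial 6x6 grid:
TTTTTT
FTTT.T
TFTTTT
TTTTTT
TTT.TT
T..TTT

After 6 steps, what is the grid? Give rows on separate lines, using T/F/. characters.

Step 1: 5 trees catch fire, 2 burn out
  FTTTTT
  .FTT.T
  F.FTTT
  TFTTTT
  TTT.TT
  T..TTT
Step 2: 6 trees catch fire, 5 burn out
  .FTTTT
  ..FT.T
  ...FTT
  F.FTTT
  TFT.TT
  T..TTT
Step 3: 6 trees catch fire, 6 burn out
  ..FTTT
  ...F.T
  ....FT
  ...FTT
  F.F.TT
  T..TTT
Step 4: 4 trees catch fire, 6 burn out
  ...FTT
  .....T
  .....F
  ....FT
  ....TT
  F..TTT
Step 5: 4 trees catch fire, 4 burn out
  ....FT
  .....F
  ......
  .....F
  ....FT
  ...TTT
Step 6: 3 trees catch fire, 4 burn out
  .....F
  ......
  ......
  ......
  .....F
  ...TFT

.....F
......
......
......
.....F
...TFT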